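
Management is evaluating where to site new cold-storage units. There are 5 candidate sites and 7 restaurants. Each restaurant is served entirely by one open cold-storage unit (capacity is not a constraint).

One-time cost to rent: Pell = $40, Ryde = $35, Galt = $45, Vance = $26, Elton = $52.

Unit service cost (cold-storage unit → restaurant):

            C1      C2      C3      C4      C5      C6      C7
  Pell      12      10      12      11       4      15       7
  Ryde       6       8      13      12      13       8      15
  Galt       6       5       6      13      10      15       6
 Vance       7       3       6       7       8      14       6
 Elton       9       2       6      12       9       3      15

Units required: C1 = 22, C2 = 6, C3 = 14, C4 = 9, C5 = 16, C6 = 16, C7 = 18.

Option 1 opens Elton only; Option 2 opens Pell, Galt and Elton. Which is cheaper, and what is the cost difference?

Option 2 is cheaper by 232.

Option 1: {Elton}: C1→Elton 9·22=198, C2→Elton 2·6=12, C3→Elton 6·14=84, C4→Elton 12·9=108, C5→Elton 9·16=144, C6→Elton 3·16=48, C7→Elton 15·18=270. Service 864; fixed 52; total 916.
Option 2: {Pell, Galt, Elton}: C1→Galt 6·22=132, C2→Elton 2·6=12, C3→Galt 6·14=84, C4→Pell 11·9=99, C5→Pell 4·16=64, C6→Elton 3·16=48, C7→Galt 6·18=108. Service 547; fixed 137; total 684.
Difference: |916 − 684| = 232.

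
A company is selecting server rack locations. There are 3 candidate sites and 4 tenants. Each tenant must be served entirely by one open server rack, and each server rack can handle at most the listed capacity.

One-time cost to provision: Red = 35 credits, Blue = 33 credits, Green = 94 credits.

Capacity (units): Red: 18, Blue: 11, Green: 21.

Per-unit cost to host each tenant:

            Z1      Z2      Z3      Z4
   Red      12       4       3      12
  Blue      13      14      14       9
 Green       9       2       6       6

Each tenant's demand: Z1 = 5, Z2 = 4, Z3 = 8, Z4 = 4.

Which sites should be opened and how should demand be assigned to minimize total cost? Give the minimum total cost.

Open {Red, Blue}: Z1→Red 12·5=60, Z2→Red 4·4=16, Z3→Red 3·8=24, Z4→Blue 9·4=36.
Loads: Red carries 17/18, Blue carries 4/11. Service 136; fixed 68; total 204.
Next best feasible plan costs 209.

Minimum total cost: 204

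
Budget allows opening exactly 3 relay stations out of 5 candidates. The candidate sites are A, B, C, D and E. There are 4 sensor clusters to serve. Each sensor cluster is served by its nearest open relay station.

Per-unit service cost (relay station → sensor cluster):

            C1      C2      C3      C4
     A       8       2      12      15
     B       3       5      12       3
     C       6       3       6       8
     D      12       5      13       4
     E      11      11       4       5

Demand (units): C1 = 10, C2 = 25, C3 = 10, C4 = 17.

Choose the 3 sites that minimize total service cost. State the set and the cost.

With exactly 3 open, each sensor cluster uses its cheapest among the chosen.
{A, B, E}: C1→B 3·10=30, C2→A 2·25=50, C3→E 4·10=40, C4→B 3·17=51. Service cost 171.
{A, B, C}: service cost 191
{B, C, E}: service cost 196
Among all 10 size-3 choices, {A, B, E} is lowest.

Choose A, B and E; total service cost 171.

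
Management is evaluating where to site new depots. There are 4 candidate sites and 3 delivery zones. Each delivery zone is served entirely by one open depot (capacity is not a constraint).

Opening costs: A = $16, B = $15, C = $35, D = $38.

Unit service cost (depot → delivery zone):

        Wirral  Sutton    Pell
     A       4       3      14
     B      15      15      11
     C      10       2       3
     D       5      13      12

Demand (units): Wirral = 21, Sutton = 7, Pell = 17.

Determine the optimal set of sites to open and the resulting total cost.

Open A and C; minimum total cost 200.

For any fixed open set, each delivery zone goes to its cheapest open site; total = fixed + service.
{A, C}: Wirral→A 4·21=84, Sutton→C 2·7=14, Pell→C 3·17=51. Service 149; fixed 51; total 200.
{A, B, C}: service 149 + fixed 66 = 215
{A, C, D}: Wirral→A 4·21=84, Sutton→C 2·7=14, Pell→C 3·17=51. Service 149; fixed 89; total 238.
{A, B, C, D}: Wirral→A 4·21=84, Sutton→C 2·7=14, Pell→C 3·17=51. Service 149; fixed 104; total 253.
No other subset beats 200.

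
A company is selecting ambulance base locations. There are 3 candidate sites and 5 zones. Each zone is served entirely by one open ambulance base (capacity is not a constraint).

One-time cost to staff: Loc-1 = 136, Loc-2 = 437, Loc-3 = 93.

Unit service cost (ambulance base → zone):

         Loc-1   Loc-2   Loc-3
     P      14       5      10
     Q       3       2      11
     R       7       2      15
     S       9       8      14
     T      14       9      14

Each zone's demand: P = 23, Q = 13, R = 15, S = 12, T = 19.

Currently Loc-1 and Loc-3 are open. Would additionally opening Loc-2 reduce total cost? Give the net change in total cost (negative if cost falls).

Current service cost with {Loc-1, Loc-3}: 748.
Adding Loc-2: each zone re-picks its cheapest; new service cost 438, saving 310.
Extra fixed cost: 437. Net change = 437 − 310 = 127.
(Totals: 977 → 1104.)

No — net change +127 (cost rises by 127).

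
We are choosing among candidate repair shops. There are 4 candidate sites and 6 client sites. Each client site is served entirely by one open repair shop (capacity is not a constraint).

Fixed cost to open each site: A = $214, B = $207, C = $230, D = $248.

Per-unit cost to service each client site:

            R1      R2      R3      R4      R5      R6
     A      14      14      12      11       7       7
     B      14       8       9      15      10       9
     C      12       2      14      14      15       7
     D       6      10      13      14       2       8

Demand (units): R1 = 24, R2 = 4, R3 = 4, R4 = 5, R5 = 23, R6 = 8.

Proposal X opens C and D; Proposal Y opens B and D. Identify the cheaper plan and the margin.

Proposal Y is cheaper by 7.

Proposal X: {C, D}: R1→D 6·24=144, R2→C 2·4=8, R3→D 13·4=52, R4→C 14·5=70, R5→D 2·23=46, R6→C 7·8=56. Service 376; fixed 478; total 854.
Proposal Y: {B, D}: R1→D 6·24=144, R2→B 8·4=32, R3→B 9·4=36, R4→D 14·5=70, R5→D 2·23=46, R6→D 8·8=64. Service 392; fixed 455; total 847.
Difference: |854 − 847| = 7.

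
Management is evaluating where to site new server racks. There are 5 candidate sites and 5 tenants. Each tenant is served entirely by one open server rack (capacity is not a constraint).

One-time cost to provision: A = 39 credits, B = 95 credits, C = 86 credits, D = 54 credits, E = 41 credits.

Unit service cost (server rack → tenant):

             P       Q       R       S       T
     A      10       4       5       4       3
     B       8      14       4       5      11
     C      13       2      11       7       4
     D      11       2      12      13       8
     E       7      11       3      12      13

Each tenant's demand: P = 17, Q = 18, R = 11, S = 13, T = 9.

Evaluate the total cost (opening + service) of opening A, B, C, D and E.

Each tenant is assigned to its cheapest site among the open ones.
{A, B, C, D, E}: P→E 7·17=119, Q→C 2·18=36, R→E 3·11=33, S→A 4·13=52, T→A 3·9=27. Service 267; fixed 315; total 582.

Total cost: 582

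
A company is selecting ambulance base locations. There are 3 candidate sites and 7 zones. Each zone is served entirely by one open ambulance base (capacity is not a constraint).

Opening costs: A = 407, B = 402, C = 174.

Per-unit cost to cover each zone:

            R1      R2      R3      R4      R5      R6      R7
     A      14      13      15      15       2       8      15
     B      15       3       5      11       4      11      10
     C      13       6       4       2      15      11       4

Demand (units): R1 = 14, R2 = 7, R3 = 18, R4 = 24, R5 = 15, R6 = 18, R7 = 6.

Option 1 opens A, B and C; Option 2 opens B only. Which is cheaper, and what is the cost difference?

Option 1: {A, B, C}: R1→C 13·14=182, R2→B 3·7=21, R3→C 4·18=72, R4→C 2·24=48, R5→A 2·15=30, R6→A 8·18=144, R7→C 4·6=24. Service 521; fixed 983; total 1504.
Option 2: {B}: R1→B 15·14=210, R2→B 3·7=21, R3→B 5·18=90, R4→B 11·24=264, R5→B 4·15=60, R6→B 11·18=198, R7→B 10·6=60. Service 903; fixed 402; total 1305.
Difference: |1504 − 1305| = 199.

Option 2 is cheaper by 199.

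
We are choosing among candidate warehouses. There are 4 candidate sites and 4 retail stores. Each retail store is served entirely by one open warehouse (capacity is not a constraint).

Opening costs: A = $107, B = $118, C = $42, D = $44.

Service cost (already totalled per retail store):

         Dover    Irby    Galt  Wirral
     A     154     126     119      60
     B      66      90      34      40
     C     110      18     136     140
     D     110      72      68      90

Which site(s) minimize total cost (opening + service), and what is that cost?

For any fixed open set, each retail store goes to its cheapest open site; total = fixed + service.
{B, C}: Dover→B 66, Irby→C 18, Galt→B 34, Wirral→B 40. Service 158; fixed 160; total 318.
{B}: service 230 + fixed 118 = 348
{B, C, D}: Dover→B 66, Irby→C 18, Galt→B 34, Wirral→B 40. Service 158; fixed 204; total 362.
{A, B, C, D}: service 158 + fixed 311 = 469
(All 15 nonempty subsets were checked; B and C is lowest.)

Open B and C; minimum total cost 318.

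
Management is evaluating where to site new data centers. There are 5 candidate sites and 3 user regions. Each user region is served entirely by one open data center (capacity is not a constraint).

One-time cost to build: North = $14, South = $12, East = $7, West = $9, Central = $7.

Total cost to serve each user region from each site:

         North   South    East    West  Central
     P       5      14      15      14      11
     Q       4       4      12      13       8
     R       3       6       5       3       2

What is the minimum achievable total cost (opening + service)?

For any fixed open set, each user region goes to its cheapest open site; total = fixed + service.
{North}: P→North 5, Q→North 4, R→North 3. Service 12; fixed 14; total 26.
{Central}: service 21 + fixed 7 = 28
{North, Central}: P→North 5, Q→North 4, R→Central 2. Service 11; fixed 21; total 32.
{North, South, East, West, Central}: P→North 5, Q→North 4, R→Central 2. Service 11; fixed 49; total 60.
No other subset beats 26.

Minimum total cost: 26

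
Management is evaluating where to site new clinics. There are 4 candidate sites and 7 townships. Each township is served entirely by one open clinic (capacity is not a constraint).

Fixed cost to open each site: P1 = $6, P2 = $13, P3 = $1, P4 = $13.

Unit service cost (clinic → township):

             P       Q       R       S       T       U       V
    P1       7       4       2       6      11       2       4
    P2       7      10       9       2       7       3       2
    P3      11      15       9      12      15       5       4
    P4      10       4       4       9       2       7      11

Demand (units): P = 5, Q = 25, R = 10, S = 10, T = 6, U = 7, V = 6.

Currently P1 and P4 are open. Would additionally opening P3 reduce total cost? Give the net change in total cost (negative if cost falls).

Current service cost with {P1, P4}: 265.
Adding P3: each township re-picks its cheapest; new service cost 265, saving 0.
Extra fixed cost: 1. Net change = 1 − 0 = 1.
(Totals: 284 → 285.)

No — net change +1 (cost rises by 1).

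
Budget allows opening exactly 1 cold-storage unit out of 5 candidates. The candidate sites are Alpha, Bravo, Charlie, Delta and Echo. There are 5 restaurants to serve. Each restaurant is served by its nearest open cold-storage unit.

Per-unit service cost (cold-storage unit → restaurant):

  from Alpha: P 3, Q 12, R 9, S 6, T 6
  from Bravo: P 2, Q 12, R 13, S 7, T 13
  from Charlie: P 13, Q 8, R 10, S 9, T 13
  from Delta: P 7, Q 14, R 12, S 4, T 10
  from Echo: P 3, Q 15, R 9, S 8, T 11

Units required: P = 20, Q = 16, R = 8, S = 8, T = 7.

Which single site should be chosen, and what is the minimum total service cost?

With exactly 1 open, each restaurant uses its cheapest among the chosen.
{Alpha}: P→Alpha 3·20=60, Q→Alpha 12·16=192, R→Alpha 9·8=72, S→Alpha 6·8=48, T→Alpha 6·7=42. Service cost 414.
{Bravo}: service cost 483
{Echo}: service cost 513
Among all 5 size-1 choices, {Alpha} is lowest.

Choose Alpha only; total service cost 414.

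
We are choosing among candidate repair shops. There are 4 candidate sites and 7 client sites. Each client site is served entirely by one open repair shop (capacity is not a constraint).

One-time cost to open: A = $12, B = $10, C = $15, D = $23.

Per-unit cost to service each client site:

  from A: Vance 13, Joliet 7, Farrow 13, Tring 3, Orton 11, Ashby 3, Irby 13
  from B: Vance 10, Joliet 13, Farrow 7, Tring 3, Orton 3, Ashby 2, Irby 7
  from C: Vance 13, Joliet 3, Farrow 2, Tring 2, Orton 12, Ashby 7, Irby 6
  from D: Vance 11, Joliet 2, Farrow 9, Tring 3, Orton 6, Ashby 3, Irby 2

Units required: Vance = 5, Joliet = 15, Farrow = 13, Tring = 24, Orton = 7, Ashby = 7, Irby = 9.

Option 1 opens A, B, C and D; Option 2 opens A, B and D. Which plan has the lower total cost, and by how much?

Option 1: {A, B, C, D}: Vance→B 10·5=50, Joliet→D 2·15=30, Farrow→C 2·13=26, Tring→C 2·24=48, Orton→B 3·7=21, Ashby→B 2·7=14, Irby→D 2·9=18. Service 207; fixed 60; total 267.
Option 2: {A, B, D}: Vance→B 10·5=50, Joliet→D 2·15=30, Farrow→B 7·13=91, Tring→A 3·24=72, Orton→B 3·7=21, Ashby→B 2·7=14, Irby→D 2·9=18. Service 296; fixed 45; total 341.
Difference: |267 − 341| = 74.

Option 1 is cheaper by 74.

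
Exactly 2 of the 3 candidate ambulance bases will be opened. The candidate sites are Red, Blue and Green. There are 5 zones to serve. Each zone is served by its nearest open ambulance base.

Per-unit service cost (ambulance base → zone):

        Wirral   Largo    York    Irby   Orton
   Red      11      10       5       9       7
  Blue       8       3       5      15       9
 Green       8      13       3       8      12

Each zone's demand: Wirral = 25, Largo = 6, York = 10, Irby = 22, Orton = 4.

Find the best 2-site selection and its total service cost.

With exactly 2 open, each zone uses its cheapest among the chosen.
{Blue, Green}: Wirral→Blue 8·25=200, Largo→Blue 3·6=18, York→Green 3·10=30, Irby→Green 8·22=176, Orton→Blue 9·4=36. Service cost 460.
{Red, Blue}: service cost 494
{Red, Green}: service cost 494
Among all 3 size-2 choices, {Blue, Green} is lowest.

Choose Blue and Green; total service cost 460.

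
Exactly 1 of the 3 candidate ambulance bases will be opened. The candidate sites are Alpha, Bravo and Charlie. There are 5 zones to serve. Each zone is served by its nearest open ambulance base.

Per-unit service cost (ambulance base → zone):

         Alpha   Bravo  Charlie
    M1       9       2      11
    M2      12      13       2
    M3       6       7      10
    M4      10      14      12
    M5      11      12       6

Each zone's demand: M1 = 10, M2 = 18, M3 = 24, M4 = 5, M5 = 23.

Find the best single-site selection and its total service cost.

Choose Charlie only; total service cost 584.

With exactly 1 open, each zone uses its cheapest among the chosen.
{Charlie}: M1→Charlie 11·10=110, M2→Charlie 2·18=36, M3→Charlie 10·24=240, M4→Charlie 12·5=60, M5→Charlie 6·23=138. Service cost 584.
{Alpha}: service cost 753
{Bravo}: service cost 768
Among all 3 size-1 choices, {Charlie} is lowest.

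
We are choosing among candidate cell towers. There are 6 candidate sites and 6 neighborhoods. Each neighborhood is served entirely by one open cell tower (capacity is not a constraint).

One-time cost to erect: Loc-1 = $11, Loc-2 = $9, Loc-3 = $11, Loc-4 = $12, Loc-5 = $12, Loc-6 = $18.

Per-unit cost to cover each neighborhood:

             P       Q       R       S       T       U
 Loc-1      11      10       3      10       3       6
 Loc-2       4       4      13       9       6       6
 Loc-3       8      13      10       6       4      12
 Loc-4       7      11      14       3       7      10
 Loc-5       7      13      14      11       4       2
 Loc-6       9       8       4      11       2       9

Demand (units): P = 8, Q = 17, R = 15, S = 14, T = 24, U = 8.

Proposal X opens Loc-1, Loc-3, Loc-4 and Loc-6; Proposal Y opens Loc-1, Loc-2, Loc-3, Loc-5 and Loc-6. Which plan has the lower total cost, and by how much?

Proposal Y is cheaper by 73.

Proposal X: {Loc-1, Loc-3, Loc-4, Loc-6}: P→Loc-4 7·8=56, Q→Loc-6 8·17=136, R→Loc-1 3·15=45, S→Loc-4 3·14=42, T→Loc-6 2·24=48, U→Loc-1 6·8=48. Service 375; fixed 52; total 427.
Proposal Y: {Loc-1, Loc-2, Loc-3, Loc-5, Loc-6}: P→Loc-2 4·8=32, Q→Loc-2 4·17=68, R→Loc-1 3·15=45, S→Loc-3 6·14=84, T→Loc-6 2·24=48, U→Loc-5 2·8=16. Service 293; fixed 61; total 354.
Difference: |427 − 354| = 73.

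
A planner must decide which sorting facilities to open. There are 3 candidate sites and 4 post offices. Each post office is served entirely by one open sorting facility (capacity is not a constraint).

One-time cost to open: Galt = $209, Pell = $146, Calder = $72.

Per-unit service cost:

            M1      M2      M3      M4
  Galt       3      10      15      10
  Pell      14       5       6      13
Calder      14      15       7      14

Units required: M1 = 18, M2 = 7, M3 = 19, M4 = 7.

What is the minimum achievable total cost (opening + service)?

For any fixed open set, each post office goes to its cheapest open site; total = fixed + service.
{Galt, Calder}: M1→Galt 3·18=54, M2→Galt 10·7=70, M3→Calder 7·19=133, M4→Galt 10·7=70. Service 327; fixed 281; total 608.
{Galt, Pell}: service 273 + fixed 355 = 628
{Pell}: M1→Pell 14·18=252, M2→Pell 5·7=35, M3→Pell 6·19=114, M4→Pell 13·7=91. Service 492; fixed 146; total 638.
{Galt, Pell, Calder}: M1→Galt 3·18=54, M2→Pell 5·7=35, M3→Pell 6·19=114, M4→Galt 10·7=70. Service 273; fixed 427; total 700.
(All 7 nonempty subsets were checked; Galt and Calder is lowest.)

Minimum total cost: 608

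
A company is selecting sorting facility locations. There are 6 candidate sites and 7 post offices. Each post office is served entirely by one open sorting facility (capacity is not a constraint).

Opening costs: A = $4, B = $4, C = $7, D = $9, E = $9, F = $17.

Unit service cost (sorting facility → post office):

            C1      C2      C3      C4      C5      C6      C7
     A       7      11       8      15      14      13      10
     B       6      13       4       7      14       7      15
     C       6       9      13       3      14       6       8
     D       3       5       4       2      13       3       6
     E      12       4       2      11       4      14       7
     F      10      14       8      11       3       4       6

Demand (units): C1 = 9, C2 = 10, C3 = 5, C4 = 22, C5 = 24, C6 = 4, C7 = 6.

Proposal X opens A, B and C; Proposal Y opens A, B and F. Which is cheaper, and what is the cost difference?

Proposal Y is cheaper by 166.

Proposal X: {A, B, C}: C1→B 6·9=54, C2→C 9·10=90, C3→B 4·5=20, C4→C 3·22=66, C5→A 14·24=336, C6→C 6·4=24, C7→C 8·6=48. Service 638; fixed 15; total 653.
Proposal Y: {A, B, F}: C1→B 6·9=54, C2→A 11·10=110, C3→B 4·5=20, C4→B 7·22=154, C5→F 3·24=72, C6→F 4·4=16, C7→F 6·6=36. Service 462; fixed 25; total 487.
Difference: |653 − 487| = 166.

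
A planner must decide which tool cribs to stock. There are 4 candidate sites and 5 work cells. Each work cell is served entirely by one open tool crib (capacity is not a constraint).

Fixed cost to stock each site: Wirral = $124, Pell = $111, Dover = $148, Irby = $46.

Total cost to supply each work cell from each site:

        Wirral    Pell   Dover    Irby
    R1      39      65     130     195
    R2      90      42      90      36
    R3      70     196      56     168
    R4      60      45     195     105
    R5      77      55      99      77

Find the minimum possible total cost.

For any fixed open set, each work cell goes to its cheapest open site; total = fixed + service.
{Wirral, Irby}: R1→Wirral 39, R2→Irby 36, R3→Wirral 70, R4→Wirral 60, R5→Wirral 77. Service 282; fixed 170; total 452.
{Wirral}: service 336 + fixed 124 = 460
{Wirral, Pell}: service 251 + fixed 235 = 486
{Wirral, Pell, Dover, Irby}: service 231 + fixed 429 = 660
No other subset beats 452.

Minimum total cost: 452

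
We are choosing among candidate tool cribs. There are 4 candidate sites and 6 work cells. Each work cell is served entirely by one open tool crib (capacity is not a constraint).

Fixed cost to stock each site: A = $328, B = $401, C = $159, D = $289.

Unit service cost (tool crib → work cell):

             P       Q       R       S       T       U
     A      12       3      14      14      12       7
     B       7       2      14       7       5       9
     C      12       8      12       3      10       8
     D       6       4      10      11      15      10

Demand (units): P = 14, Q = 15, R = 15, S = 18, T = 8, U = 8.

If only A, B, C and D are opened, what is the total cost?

Each work cell is assigned to its cheapest site among the open ones.
{A, B, C, D}: P→D 6·14=84, Q→B 2·15=30, R→D 10·15=150, S→C 3·18=54, T→B 5·8=40, U→A 7·8=56. Service 414; fixed 1177; total 1591.

Total cost: 1591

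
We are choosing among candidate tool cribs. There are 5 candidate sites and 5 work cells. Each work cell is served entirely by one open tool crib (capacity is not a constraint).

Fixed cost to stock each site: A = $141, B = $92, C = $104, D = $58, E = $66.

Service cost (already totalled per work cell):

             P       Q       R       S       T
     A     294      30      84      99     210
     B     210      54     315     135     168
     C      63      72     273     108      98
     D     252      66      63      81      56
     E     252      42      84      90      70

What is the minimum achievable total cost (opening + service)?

Minimum total cost: 491

For any fixed open set, each work cell goes to its cheapest open site; total = fixed + service.
{C, D}: P→C 63, Q→D 66, R→D 63, S→D 81, T→D 56. Service 329; fixed 162; total 491.
{C, E}: P→C 63, Q→E 42, R→E 84, S→E 90, T→E 70. Service 349; fixed 170; total 519.
{C, D, E}: P→C 63, Q→E 42, R→D 63, S→D 81, T→D 56. Service 305; fixed 228; total 533.
{A, B, C, D, E}: P→C 63, Q→A 30, R→D 63, S→D 81, T→D 56. Service 293; fixed 461; total 754.
No other subset beats 491.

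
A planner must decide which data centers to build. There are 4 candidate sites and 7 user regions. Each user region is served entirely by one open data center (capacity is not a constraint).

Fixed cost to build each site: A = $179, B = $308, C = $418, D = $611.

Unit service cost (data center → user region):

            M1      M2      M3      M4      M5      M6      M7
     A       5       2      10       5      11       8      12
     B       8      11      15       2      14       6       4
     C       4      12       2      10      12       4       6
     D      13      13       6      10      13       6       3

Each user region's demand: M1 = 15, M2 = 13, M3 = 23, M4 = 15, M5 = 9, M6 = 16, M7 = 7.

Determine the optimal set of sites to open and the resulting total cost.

Open A only; minimum total cost 896.

For any fixed open set, each user region goes to its cheapest open site; total = fixed + service.
{A}: M1→A 5·15=75, M2→A 2·13=26, M3→A 10·23=230, M4→A 5·15=75, M5→A 11·9=99, M6→A 8·16=128, M7→A 12·7=84. Service 717; fixed 179; total 896.
{A, C}: service 412 + fixed 597 = 1009
{C}: service 626 + fixed 418 = 1044
{A, B, C, D}: M1→C 4·15=60, M2→A 2·13=26, M3→C 2·23=46, M4→B 2·15=30, M5→A 11·9=99, M6→C 4·16=64, M7→D 3·7=21. Service 346; fixed 1516; total 1862.
(All 15 nonempty subsets were checked; A only is lowest.)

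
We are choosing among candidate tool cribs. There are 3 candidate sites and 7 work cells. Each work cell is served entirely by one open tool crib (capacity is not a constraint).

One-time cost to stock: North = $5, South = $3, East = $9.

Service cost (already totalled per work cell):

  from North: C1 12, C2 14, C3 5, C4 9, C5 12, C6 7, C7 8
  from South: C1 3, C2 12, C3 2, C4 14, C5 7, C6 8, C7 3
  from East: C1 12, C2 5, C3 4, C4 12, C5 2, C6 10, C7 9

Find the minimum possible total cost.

Minimum total cost: 47

For any fixed open set, each work cell goes to its cheapest open site; total = fixed + service.
{South, East}: C1→South 3, C2→East 5, C3→South 2, C4→East 12, C5→East 2, C6→South 8, C7→South 3. Service 35; fixed 12; total 47.
{North, South, East}: service 31 + fixed 17 = 48
{North, South}: service 43 + fixed 8 = 51
{South}: C1→South 3, C2→South 12, C3→South 2, C4→South 14, C5→South 7, C6→South 8, C7→South 3. Service 49; fixed 3; total 52.
(All 7 nonempty subsets were checked; South and East is lowest.)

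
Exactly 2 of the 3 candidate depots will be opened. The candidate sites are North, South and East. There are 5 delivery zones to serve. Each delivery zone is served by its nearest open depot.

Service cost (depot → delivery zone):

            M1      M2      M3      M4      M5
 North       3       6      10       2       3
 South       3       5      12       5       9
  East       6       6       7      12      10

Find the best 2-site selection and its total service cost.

Choose North and East; total service cost 21.

With exactly 2 open, each delivery zone uses its cheapest among the chosen.
{North, East}: M1→North 3, M2→North 6, M3→East 7, M4→North 2, M5→North 3. Service cost 21.
{North, South}: service cost 23
{South, East}: service cost 29
Among all 3 size-2 choices, {North, East} is lowest.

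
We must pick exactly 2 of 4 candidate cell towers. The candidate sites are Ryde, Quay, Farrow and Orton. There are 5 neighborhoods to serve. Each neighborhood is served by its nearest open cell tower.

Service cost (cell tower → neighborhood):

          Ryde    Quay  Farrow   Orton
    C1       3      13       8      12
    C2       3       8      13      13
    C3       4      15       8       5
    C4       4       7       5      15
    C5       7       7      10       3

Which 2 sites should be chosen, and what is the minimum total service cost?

Choose Ryde and Orton; total service cost 17.

With exactly 2 open, each neighborhood uses its cheapest among the chosen.
{Ryde, Orton}: C1→Ryde 3, C2→Ryde 3, C3→Ryde 4, C4→Ryde 4, C5→Orton 3. Service cost 17.
{Ryde, Quay}: service cost 21
{Ryde, Farrow}: service cost 21
Among all 6 size-2 choices, {Ryde, Orton} is lowest.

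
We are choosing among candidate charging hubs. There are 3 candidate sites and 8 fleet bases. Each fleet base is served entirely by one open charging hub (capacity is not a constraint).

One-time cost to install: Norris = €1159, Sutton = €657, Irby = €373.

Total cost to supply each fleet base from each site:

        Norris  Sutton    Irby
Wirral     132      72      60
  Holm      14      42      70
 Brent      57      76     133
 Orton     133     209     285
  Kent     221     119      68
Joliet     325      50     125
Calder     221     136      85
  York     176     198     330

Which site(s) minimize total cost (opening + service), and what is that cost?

For any fixed open set, each fleet base goes to its cheapest open site; total = fixed + service.
{Irby}: Wirral→Irby 60, Holm→Irby 70, Brent→Irby 133, Orton→Irby 285, Kent→Irby 68, Joliet→Irby 125, Calder→Irby 85, York→Irby 330. Service 1156; fixed 373; total 1529.
{Sutton}: service 902 + fixed 657 = 1559
{Sutton, Irby}: service 788 + fixed 1030 = 1818
{Norris, Sutton, Irby}: service 643 + fixed 2189 = 2832
(All 7 nonempty subsets were checked; Irby only is lowest.)

Open Irby only; minimum total cost 1529.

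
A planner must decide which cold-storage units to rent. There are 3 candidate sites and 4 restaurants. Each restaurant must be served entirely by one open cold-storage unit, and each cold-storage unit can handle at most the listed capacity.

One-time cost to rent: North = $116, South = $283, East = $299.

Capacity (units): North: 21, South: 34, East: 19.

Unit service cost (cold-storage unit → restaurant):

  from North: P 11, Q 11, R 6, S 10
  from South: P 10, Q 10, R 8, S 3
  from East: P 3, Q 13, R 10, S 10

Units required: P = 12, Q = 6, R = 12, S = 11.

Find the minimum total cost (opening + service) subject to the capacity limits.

Minimum total cost: 684

Open {North, South}: P→South 10·12=120, Q→South 10·6=60, R→North 6·12=72, S→South 3·11=33.
Loads: North carries 12/21, South carries 29/34. Service 285; fixed 399; total 684.
Next best feasible plan costs 690.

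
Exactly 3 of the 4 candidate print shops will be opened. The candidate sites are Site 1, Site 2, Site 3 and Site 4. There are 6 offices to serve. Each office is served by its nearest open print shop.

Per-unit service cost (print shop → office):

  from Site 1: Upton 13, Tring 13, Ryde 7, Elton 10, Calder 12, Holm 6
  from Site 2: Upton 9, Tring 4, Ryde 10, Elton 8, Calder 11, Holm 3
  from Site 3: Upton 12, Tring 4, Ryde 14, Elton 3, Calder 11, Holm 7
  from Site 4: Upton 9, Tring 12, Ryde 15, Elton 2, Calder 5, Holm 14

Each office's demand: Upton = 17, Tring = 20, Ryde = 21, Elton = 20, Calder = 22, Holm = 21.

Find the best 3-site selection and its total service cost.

Choose Site 1, Site 2 and Site 4; total service cost 593.

With exactly 3 open, each office uses its cheapest among the chosen.
{Site 1, Site 2, Site 4}: Upton→Site 2 9·17=153, Tring→Site 2 4·20=80, Ryde→Site 1 7·21=147, Elton→Site 4 2·20=40, Calder→Site 4 5·22=110, Holm→Site 2 3·21=63. Service cost 593.
{Site 1, Site 3, Site 4}: service cost 656
{Site 2, Site 3, Site 4}: service cost 656
Among all 4 size-3 choices, {Site 1, Site 2, Site 4} is lowest.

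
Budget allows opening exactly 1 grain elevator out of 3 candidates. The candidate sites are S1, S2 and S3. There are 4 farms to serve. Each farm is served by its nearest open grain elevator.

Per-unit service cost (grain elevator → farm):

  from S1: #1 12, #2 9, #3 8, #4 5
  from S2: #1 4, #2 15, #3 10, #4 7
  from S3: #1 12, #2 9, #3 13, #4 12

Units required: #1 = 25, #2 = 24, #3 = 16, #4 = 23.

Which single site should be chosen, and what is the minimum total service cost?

With exactly 1 open, each farm uses its cheapest among the chosen.
{S1}: #1→S1 12·25=300, #2→S1 9·24=216, #3→S1 8·16=128, #4→S1 5·23=115. Service cost 759.
{S2}: service cost 781
{S3}: service cost 1000
Among all 3 size-1 choices, {S1} is lowest.

Choose S1 only; total service cost 759.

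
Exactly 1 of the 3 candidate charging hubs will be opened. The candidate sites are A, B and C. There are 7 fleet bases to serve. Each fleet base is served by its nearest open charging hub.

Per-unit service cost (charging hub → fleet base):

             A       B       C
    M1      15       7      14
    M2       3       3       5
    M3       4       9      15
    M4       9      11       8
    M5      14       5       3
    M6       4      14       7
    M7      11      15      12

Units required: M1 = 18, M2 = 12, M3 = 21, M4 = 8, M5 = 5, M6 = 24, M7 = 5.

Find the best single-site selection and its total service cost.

With exactly 1 open, each fleet base uses its cheapest among the chosen.
{A}: M1→A 15·18=270, M2→A 3·12=36, M3→A 4·21=84, M4→A 9·8=72, M5→A 14·5=70, M6→A 4·24=96, M7→A 11·5=55. Service cost 683.
{B}: service cost 875
{C}: service cost 934
Among all 3 size-1 choices, {A} is lowest.

Choose A only; total service cost 683.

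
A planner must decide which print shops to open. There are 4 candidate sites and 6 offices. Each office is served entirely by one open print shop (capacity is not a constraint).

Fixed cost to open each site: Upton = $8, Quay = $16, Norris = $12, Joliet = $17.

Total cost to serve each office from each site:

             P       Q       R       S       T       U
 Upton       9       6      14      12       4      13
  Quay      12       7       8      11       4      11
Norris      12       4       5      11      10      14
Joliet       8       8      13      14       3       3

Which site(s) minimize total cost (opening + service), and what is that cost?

For any fixed open set, each office goes to its cheapest open site; total = fixed + service.
{Norris, Joliet}: P→Joliet 8, Q→Norris 4, R→Norris 5, S→Norris 11, T→Joliet 3, U→Joliet 3. Service 34; fixed 29; total 63.
{Upton}: service 58 + fixed 8 = 66
{Upton, Norris}: P→Upton 9, Q→Norris 4, R→Norris 5, S→Norris 11, T→Upton 4, U→Upton 13. Service 46; fixed 20; total 66.
{Upton, Quay, Norris, Joliet}: service 34 + fixed 53 = 87
No other subset beats 63.

Open Norris and Joliet; minimum total cost 63.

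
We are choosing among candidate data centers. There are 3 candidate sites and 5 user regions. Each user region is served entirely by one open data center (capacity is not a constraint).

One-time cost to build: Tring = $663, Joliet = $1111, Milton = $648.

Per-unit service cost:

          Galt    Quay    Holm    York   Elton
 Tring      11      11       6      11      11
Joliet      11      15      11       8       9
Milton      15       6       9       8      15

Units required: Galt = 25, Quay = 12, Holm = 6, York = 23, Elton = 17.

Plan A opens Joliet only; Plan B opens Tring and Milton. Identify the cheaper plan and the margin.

Plan A is cheaper by 96.

Plan A: {Joliet}: Galt→Joliet 11·25=275, Quay→Joliet 15·12=180, Holm→Joliet 11·6=66, York→Joliet 8·23=184, Elton→Joliet 9·17=153. Service 858; fixed 1111; total 1969.
Plan B: {Tring, Milton}: Galt→Tring 11·25=275, Quay→Milton 6·12=72, Holm→Tring 6·6=36, York→Milton 8·23=184, Elton→Tring 11·17=187. Service 754; fixed 1311; total 2065.
Difference: |1969 − 2065| = 96.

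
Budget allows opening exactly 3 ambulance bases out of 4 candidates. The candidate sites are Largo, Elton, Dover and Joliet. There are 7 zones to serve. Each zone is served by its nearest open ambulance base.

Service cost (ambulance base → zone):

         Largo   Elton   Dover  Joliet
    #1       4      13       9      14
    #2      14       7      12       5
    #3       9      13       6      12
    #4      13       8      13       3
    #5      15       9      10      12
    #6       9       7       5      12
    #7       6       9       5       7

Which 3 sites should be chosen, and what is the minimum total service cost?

With exactly 3 open, each zone uses its cheapest among the chosen.
{Largo, Dover, Joliet}: #1→Largo 4, #2→Joliet 5, #3→Dover 6, #4→Joliet 3, #5→Dover 10, #6→Dover 5, #7→Dover 5. Service cost 38.
{Elton, Dover, Joliet}: service cost 42
{Largo, Elton, Joliet}: service cost 43
Among all 4 size-3 choices, {Largo, Dover, Joliet} is lowest.

Choose Largo, Dover and Joliet; total service cost 38.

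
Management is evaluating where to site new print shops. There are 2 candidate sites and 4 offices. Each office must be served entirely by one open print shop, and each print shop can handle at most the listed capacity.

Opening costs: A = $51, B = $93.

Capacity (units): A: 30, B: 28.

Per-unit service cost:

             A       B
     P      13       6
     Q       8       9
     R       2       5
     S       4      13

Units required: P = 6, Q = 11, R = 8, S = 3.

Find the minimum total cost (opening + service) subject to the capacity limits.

Open {A}: P→A 13·6=78, Q→A 8·11=88, R→A 2·8=16, S→A 4·3=12.
Loads: A carries 28/30. Service 194; fixed 51; total 245.
Next best feasible plan costs 296.

Minimum total cost: 245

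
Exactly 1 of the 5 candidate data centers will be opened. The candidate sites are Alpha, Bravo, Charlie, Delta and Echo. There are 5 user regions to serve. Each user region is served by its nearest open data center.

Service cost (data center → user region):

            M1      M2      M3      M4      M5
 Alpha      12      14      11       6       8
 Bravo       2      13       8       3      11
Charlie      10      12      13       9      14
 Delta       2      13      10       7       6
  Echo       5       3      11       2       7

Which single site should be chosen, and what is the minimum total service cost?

Choose Echo only; total service cost 28.

With exactly 1 open, each user region uses its cheapest among the chosen.
{Echo}: M1→Echo 5, M2→Echo 3, M3→Echo 11, M4→Echo 2, M5→Echo 7. Service cost 28.
{Bravo}: service cost 37
{Delta}: service cost 38
Among all 5 size-1 choices, {Echo} is lowest.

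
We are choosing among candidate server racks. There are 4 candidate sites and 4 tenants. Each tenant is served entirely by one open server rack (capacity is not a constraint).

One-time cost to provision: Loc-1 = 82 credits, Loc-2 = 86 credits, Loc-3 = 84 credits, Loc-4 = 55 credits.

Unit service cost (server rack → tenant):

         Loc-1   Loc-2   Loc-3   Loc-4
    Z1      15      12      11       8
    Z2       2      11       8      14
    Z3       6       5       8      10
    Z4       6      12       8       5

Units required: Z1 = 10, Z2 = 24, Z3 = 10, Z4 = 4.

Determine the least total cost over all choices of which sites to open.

For any fixed open set, each tenant goes to its cheapest open site; total = fixed + service.
{Loc-1, Loc-4}: Z1→Loc-4 8·10=80, Z2→Loc-1 2·24=48, Z3→Loc-1 6·10=60, Z4→Loc-4 5·4=20. Service 208; fixed 137; total 345.
{Loc-1}: Z1→Loc-1 15·10=150, Z2→Loc-1 2·24=48, Z3→Loc-1 6·10=60, Z4→Loc-1 6·4=24. Service 282; fixed 82; total 364.
{Loc-1, Loc-3}: Z1→Loc-3 11·10=110, Z2→Loc-1 2·24=48, Z3→Loc-1 6·10=60, Z4→Loc-1 6·4=24. Service 242; fixed 166; total 408.
{Loc-1, Loc-2, Loc-3, Loc-4}: Z1→Loc-4 8·10=80, Z2→Loc-1 2·24=48, Z3→Loc-2 5·10=50, Z4→Loc-4 5·4=20. Service 198; fixed 307; total 505.
No other subset beats 345.

Minimum total cost: 345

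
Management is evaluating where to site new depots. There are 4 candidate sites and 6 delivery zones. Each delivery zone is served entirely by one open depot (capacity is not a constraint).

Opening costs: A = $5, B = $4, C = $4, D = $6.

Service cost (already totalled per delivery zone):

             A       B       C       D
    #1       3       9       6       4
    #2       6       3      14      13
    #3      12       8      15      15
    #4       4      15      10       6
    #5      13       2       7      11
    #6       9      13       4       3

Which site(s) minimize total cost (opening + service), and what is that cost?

Open B and D; minimum total cost 36.

For any fixed open set, each delivery zone goes to its cheapest open site; total = fixed + service.
{B, D}: #1→D 4, #2→B 3, #3→B 8, #4→D 6, #5→B 2, #6→D 3. Service 26; fixed 10; total 36.
{A, B, C}: service 24 + fixed 13 = 37
{A, B}: service 29 + fixed 9 = 38
{A, B, C, D}: service 23 + fixed 19 = 42
No other subset beats 36.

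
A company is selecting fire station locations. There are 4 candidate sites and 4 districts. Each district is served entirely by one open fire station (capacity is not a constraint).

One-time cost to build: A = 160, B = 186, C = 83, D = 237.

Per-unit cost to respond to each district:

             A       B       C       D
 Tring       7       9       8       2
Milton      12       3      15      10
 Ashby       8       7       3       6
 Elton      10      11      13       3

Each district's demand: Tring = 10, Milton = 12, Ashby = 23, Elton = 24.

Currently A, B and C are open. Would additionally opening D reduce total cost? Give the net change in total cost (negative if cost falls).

No — net change +19 (cost rises by 19).

Current service cost with {A, B, C}: 415.
Adding D: each district re-picks its cheapest; new service cost 197, saving 218.
Extra fixed cost: 237. Net change = 237 − 218 = 19.
(Totals: 844 → 863.)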